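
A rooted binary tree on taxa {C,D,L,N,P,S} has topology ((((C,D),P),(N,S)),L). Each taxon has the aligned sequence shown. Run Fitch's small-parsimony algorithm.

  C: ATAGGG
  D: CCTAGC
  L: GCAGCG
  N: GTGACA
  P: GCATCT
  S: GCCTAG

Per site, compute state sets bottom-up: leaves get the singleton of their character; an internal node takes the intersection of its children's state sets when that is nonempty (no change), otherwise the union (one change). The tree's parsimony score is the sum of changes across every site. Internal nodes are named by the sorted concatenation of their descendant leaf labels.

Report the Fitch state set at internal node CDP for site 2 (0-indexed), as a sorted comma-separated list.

A

[col 0] CD: children C:{A}, D:{C} ∪→ {A,C}; cost 1
[col 0] CDP: children CD:{A,C}, P:{G} ∪→ {A,C,G}; cost 1
[col 0] NS: children N:{G}, S:{G} ∩→ {G}; cost 0
[col 0] CDNPS: children CDP:{A,C,G}, NS:{G} ∩→ {G}; cost 0
[col 0] CDLNPS: children CDNPS:{G}, L:{G} ∩→ {G}; cost 0
[col 1] CD: children C:{T}, D:{C} ∪→ {C,T}; cost 1
[col 1] CDP: children CD:{C,T}, P:{C} ∩→ {C}; cost 0
[col 1] NS: children N:{T}, S:{C} ∪→ {C,T}; cost 1
[col 1] CDNPS: children CDP:{C}, NS:{C,T} ∩→ {C}; cost 0
[col 1] CDLNPS: children CDNPS:{C}, L:{C} ∩→ {C}; cost 0
[col 2] CD: children C:{A}, D:{T} ∪→ {A,T}; cost 1
[col 2] CDP: children CD:{A,T}, P:{A} ∩→ {A}; cost 0
[col 2] NS: children N:{G}, S:{C} ∪→ {C,G}; cost 1
[col 2] CDNPS: children CDP:{A}, NS:{C,G} ∪→ {A,C,G}; cost 1
[col 2] CDLNPS: children CDNPS:{A,C,G}, L:{A} ∩→ {A}; cost 0
[col 3] CD: children C:{G}, D:{A} ∪→ {A,G}; cost 1
[col 3] CDP: children CD:{A,G}, P:{T} ∪→ {A,G,T}; cost 1
[col 3] NS: children N:{A}, S:{T} ∪→ {A,T}; cost 1
[col 3] CDNPS: children CDP:{A,G,T}, NS:{A,T} ∩→ {A,T}; cost 0
[col 3] CDLNPS: children CDNPS:{A,T}, L:{G} ∪→ {A,G,T}; cost 1
[col 4] CD: children C:{G}, D:{G} ∩→ {G}; cost 0
[col 4] CDP: children CD:{G}, P:{C} ∪→ {C,G}; cost 1
[col 4] NS: children N:{C}, S:{A} ∪→ {A,C}; cost 1
[col 4] CDNPS: children CDP:{C,G}, NS:{A,C} ∩→ {C}; cost 0
[col 4] CDLNPS: children CDNPS:{C}, L:{C} ∩→ {C}; cost 0
[col 5] CD: children C:{G}, D:{C} ∪→ {C,G}; cost 1
[col 5] CDP: children CD:{C,G}, P:{T} ∪→ {C,G,T}; cost 1
[col 5] NS: children N:{A}, S:{G} ∪→ {A,G}; cost 1
[col 5] CDNPS: children CDP:{C,G,T}, NS:{A,G} ∩→ {G}; cost 0
[col 5] CDLNPS: children CDNPS:{G}, L:{G} ∩→ {G}; cost 0
per-site changes: [2, 2, 3, 4, 2, 3]; total = 16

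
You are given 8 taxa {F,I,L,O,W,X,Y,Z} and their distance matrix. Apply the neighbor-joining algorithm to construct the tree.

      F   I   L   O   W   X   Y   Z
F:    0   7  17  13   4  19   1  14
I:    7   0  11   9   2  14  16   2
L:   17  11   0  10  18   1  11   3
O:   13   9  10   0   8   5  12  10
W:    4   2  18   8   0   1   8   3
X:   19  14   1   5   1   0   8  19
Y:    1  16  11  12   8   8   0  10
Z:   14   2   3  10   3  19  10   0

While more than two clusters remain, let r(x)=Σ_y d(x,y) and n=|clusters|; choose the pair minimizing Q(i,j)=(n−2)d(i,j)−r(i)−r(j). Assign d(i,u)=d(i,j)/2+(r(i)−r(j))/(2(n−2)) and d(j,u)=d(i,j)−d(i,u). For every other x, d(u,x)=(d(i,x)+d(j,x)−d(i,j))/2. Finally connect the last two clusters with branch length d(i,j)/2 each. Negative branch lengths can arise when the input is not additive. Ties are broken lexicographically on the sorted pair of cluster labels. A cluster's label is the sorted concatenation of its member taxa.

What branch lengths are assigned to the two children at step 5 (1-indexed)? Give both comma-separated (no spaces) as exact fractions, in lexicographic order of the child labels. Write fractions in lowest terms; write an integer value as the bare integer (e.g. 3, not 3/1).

step 1: merge (F,Y) at d=1, Q=-135; branch lengths F→5/4, Y→-1/4; new cluster FY
  updated: d(FY,I)=11, d(FY,L)=27/2, d(FY,O)=12, d(FY,W)=11/2, d(FY,X)=13, d(FY,Z)=23/2
step 2: merge (L,X) at d=1, Q=-209/2; branch lengths L→17/20, X→3/20; new cluster LX
  updated: d(FY,LX)=51/4, d(I,LX)=12, d(LX,O)=7, d(LX,W)=9, d(LX,Z)=21/2
step 3: merge (LX,O) at d=7, Q=-277/4; branch lengths LX→133/32, O→91/32; new cluster LOX
  updated: d(FY,LOX)=71/8, d(I,LOX)=7, d(LOX,W)=5, d(LOX,Z)=27/4
step 4: merge (I,Z) at d=2, Q=-157/4; branch lengths I→19/24, Z→29/24; new cluster IZ
  updated: d(FY,IZ)=41/4, d(IZ,LOX)=47/8, d(IZ,W)=3/2
step 5: merge (FY,LOX) at d=71/8, Q=-213/8; branch lengths FY→181/32, LOX→103/32; new cluster FLOXY
  updated: d(FLOXY,IZ)=29/8, d(FLOXY,W)=13/16
step 6: merge (FLOXY,IZ) at d=29/8, Q=-95/16; branch lengths FLOXY→47/32, IZ→69/32; new cluster FILOXYZ
  updated: d(FILOXYZ,W)=-21/32
step 7: merge (FILOXYZ,W) at d=-21/32; branch lengths FILOXYZ→-21/64, W→-21/64; new cluster FILOWXYZ
final tree: ((((F:5/4,Y:-1/4):181/32,((L:17/20,X:3/20):133/32,O:91/32):103/32):47/32,(I:19/24,Z:29/24):69/32):-21/64,W:-21/64)
total length: 731/32

181/32,103/32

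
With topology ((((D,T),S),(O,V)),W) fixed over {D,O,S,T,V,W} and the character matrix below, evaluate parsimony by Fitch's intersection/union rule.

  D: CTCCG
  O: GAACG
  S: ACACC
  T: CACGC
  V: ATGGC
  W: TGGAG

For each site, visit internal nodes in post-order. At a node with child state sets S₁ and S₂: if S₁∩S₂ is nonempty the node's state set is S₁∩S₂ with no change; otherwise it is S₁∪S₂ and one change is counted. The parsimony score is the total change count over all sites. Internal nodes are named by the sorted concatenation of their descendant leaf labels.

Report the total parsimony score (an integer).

16

DT@0: {C} ∩ {C} = {C} (intersection, +0)
DST@0: {C} ∪ {A} = {A,C} (union, +1)
OV@0: {G} ∪ {A} = {A,G} (union, +1)
DOSTV@0: {A,C} ∩ {A,G} = {A} (intersection, +0)
DOSTVW@0: {A} ∪ {T} = {A,T} (union, +1)
DT@1: {T} ∪ {A} = {A,T} (union, +1)
DST@1: {A,T} ∪ {C} = {A,C,T} (union, +1)
OV@1: {A} ∪ {T} = {A,T} (union, +1)
DOSTV@1: {A,C,T} ∩ {A,T} = {A,T} (intersection, +0)
DOSTVW@1: {A,T} ∪ {G} = {A,G,T} (union, +1)
DT@2: {C} ∩ {C} = {C} (intersection, +0)
DST@2: {C} ∪ {A} = {A,C} (union, +1)
OV@2: {A} ∪ {G} = {A,G} (union, +1)
DOSTV@2: {A,C} ∩ {A,G} = {A} (intersection, +0)
DOSTVW@2: {A} ∪ {G} = {A,G} (union, +1)
DT@3: {C} ∪ {G} = {C,G} (union, +1)
DST@3: {C,G} ∩ {C} = {C} (intersection, +0)
OV@3: {C} ∪ {G} = {C,G} (union, +1)
DOSTV@3: {C} ∩ {C,G} = {C} (intersection, +0)
DOSTVW@3: {C} ∪ {A} = {A,C} (union, +1)
DT@4: {G} ∪ {C} = {C,G} (union, +1)
DST@4: {C,G} ∩ {C} = {C} (intersection, +0)
OV@4: {G} ∪ {C} = {C,G} (union, +1)
DOSTV@4: {C} ∩ {C,G} = {C} (intersection, +0)
DOSTVW@4: {C} ∪ {G} = {C,G} (union, +1)
per-site changes: [3, 4, 3, 3, 3]; total = 16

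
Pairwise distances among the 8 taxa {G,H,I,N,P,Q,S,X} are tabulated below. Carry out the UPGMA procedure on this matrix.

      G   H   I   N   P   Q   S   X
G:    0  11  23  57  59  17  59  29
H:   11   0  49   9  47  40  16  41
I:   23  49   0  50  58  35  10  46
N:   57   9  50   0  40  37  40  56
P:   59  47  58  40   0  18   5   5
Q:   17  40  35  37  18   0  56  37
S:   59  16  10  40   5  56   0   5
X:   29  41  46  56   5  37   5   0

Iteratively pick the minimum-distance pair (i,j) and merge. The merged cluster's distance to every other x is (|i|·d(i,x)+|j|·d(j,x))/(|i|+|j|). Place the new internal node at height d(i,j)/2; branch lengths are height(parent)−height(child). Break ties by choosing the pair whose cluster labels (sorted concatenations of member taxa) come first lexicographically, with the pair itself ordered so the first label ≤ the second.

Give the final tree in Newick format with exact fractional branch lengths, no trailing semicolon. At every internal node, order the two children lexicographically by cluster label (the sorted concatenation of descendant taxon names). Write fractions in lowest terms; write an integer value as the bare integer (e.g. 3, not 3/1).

iteration 1: select P,S (d=5); attach at lengths (5/2, 5/2); label the merged cluster PS
  updated: d(G,PS)=59, d(H,PS)=63/2, d(I,PS)=34, d(N,PS)=40, d(PS,Q)=37, d(PS,X)=5
iteration 2: select PS,X (d=5); attach at lengths (0, 5/2); label the merged cluster PSX
  updated: d(G,PSX)=49, d(H,PSX)=104/3, d(I,PSX)=38, d(N,PSX)=136/3, d(PSX,Q)=37
iteration 3: select H,N (d=9); attach at lengths (9/2, 9/2); label the merged cluster HN
  updated: d(G,HN)=34, d(HN,I)=99/2, d(HN,PSX)=40, d(HN,Q)=77/2
iteration 4: select G,Q (d=17); attach at lengths (17/2, 17/2); label the merged cluster GQ
  updated: d(GQ,HN)=145/4, d(GQ,I)=29, d(GQ,PSX)=43
iteration 5: select GQ,I (d=29); attach at lengths (6, 29/2); label the merged cluster GIQ
  updated: d(GIQ,HN)=122/3, d(GIQ,PSX)=124/3
iteration 6: select HN,PSX (d=40); attach at lengths (31/2, 35/2); label the merged cluster HNPSX
  updated: d(GIQ,HNPSX)=616/15
iteration 7: select GIQ,HNPSX (d=616/15); attach at lengths (181/30, 8/15); label the merged cluster GHINPQSX
final tree: (((G:17/2,Q:17/2):6,I:29/2):181/30,((H:9/2,N:9/2):31/2,((P:5/2,S:5/2):0,X:5/2):35/2):8/15)
total length: 2807/30

(((G:17/2,Q:17/2):6,I:29/2):181/30,((H:9/2,N:9/2):31/2,((P:5/2,S:5/2):0,X:5/2):35/2):8/15)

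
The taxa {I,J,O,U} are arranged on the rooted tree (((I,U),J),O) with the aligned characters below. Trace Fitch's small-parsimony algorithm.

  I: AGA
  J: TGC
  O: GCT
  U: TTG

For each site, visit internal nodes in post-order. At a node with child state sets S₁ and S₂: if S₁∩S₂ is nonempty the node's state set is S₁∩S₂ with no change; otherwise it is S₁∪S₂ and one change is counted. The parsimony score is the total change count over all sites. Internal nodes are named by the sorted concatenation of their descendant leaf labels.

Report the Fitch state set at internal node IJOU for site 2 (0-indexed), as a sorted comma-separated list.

site 0, node IU: I={A} ∪ U={T} → {A,T} (+1)
site 0, node IJU: IU={A,T} ∩ J={T} → {T} (+0)
site 0, node IJOU: IJU={T} ∪ O={G} → {G,T} (+1)
site 1, node IU: I={G} ∪ U={T} → {G,T} (+1)
site 1, node IJU: IU={G,T} ∩ J={G} → {G} (+0)
site 1, node IJOU: IJU={G} ∪ O={C} → {C,G} (+1)
site 2, node IU: I={A} ∪ U={G} → {A,G} (+1)
site 2, node IJU: IU={A,G} ∪ J={C} → {A,C,G} (+1)
site 2, node IJOU: IJU={A,C,G} ∪ O={T} → {A,C,G,T} (+1)
per-site changes: [2, 2, 3]; total = 7

A,C,G,T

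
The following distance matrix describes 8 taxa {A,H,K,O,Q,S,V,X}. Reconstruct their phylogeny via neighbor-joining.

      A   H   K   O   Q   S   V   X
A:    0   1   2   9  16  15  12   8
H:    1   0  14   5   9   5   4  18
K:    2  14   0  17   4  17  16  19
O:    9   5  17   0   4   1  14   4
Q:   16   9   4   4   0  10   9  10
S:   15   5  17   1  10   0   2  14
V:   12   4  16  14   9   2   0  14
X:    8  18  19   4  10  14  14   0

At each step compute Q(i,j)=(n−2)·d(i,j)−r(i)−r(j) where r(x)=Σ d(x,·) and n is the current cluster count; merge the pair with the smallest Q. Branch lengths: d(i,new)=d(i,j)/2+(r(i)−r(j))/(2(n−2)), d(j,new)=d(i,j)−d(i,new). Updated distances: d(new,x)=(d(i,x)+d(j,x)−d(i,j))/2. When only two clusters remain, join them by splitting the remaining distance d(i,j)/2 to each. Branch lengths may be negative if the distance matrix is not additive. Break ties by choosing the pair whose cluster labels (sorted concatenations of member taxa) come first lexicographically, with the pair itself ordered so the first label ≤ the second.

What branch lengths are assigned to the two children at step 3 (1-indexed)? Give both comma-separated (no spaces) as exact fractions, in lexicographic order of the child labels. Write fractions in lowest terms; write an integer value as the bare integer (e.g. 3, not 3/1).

1. join A+K (d=2, Q=-140) ⇒ AK; edges |A|=-7/6, |K|=19/6
  updated: d(AK,H)=13/2, d(AK,O)=12, d(AK,Q)=9, d(AK,S)=15, d(AK,V)=13, d(AK,X)=25/2
2. join S+V (d=2, Q=-93) ⇒ SV; edges |S|=1/10, |V|=19/10
  updated: d(AK,SV)=13, d(H,SV)=7/2, d(O,SV)=13/2, d(Q,SV)=17/2, d(SV,X)=13
3. join O+X (d=4, Q=-73) ⇒ OX; edges |O|=-5/4, |X|=21/4
  updated: d(AK,OX)=41/4, d(H,OX)=19/2, d(OX,Q)=5, d(OX,SV)=31/4
4. join H+SV (d=7/2, Q=-203/4) ⇒ HSV; edges |H|=25/24, |SV|=59/24
  updated: d(AK,HSV)=8, d(HSV,OX)=55/8, d(HSV,Q)=7
5. join AK+HSV (d=8, Q=-265/8) ⇒ AHKSV; edges |AK|=171/32, |HSV|=85/32
  updated: d(AHKSV,OX)=73/16, d(AHKSV,Q)=4
6. join AHKSV+OX (d=73/16, Q=-217/16) ⇒ AHKOSVX; edges |AHKSV|=57/32, |OX|=89/32
  updated: d(AHKOSVX,Q)=71/32
7. join AHKOSVX+Q (d=71/32) ⇒ AHKOQSVX; edges |AHKOSVX|=71/64, |Q|=71/64
final tree: ((((A:-7/6,K:19/6):171/32,(H:25/24,(S:1/10,V:19/10):59/24):85/32):57/32,(O:-5/4,X:21/4):89/32):71/64,Q:71/64)
total length: 841/32

-5/4,21/4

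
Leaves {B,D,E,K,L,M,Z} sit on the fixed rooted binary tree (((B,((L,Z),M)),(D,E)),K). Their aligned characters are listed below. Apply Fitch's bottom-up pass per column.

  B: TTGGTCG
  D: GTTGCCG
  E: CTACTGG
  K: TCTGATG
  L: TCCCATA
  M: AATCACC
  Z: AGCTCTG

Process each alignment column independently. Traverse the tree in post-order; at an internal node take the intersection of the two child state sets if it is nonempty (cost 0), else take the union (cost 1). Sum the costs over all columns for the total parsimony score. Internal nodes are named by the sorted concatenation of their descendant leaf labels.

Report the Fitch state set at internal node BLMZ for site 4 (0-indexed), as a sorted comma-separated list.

LZ@0: {T} ∪ {A} = {A,T} (union, +1)
LMZ@0: {A,T} ∩ {A} = {A} (intersection, +0)
BLMZ@0: {T} ∪ {A} = {A,T} (union, +1)
DE@0: {G} ∪ {C} = {C,G} (union, +1)
BDELMZ@0: {A,T} ∪ {C,G} = {A,C,G,T} (union, +1)
BDEKLMZ@0: {A,C,G,T} ∩ {T} = {T} (intersection, +0)
LZ@1: {C} ∪ {G} = {C,G} (union, +1)
LMZ@1: {C,G} ∪ {A} = {A,C,G} (union, +1)
BLMZ@1: {T} ∪ {A,C,G} = {A,C,G,T} (union, +1)
DE@1: {T} ∩ {T} = {T} (intersection, +0)
BDELMZ@1: {A,C,G,T} ∩ {T} = {T} (intersection, +0)
BDEKLMZ@1: {T} ∪ {C} = {C,T} (union, +1)
LZ@2: {C} ∩ {C} = {C} (intersection, +0)
LMZ@2: {C} ∪ {T} = {C,T} (union, +1)
BLMZ@2: {G} ∪ {C,T} = {C,G,T} (union, +1)
DE@2: {T} ∪ {A} = {A,T} (union, +1)
BDELMZ@2: {C,G,T} ∩ {A,T} = {T} (intersection, +0)
BDEKLMZ@2: {T} ∩ {T} = {T} (intersection, +0)
LZ@3: {C} ∪ {T} = {C,T} (union, +1)
LMZ@3: {C,T} ∩ {C} = {C} (intersection, +0)
BLMZ@3: {G} ∪ {C} = {C,G} (union, +1)
DE@3: {G} ∪ {C} = {C,G} (union, +1)
BDELMZ@3: {C,G} ∩ {C,G} = {C,G} (intersection, +0)
BDEKLMZ@3: {C,G} ∩ {G} = {G} (intersection, +0)
LZ@4: {A} ∪ {C} = {A,C} (union, +1)
LMZ@4: {A,C} ∩ {A} = {A} (intersection, +0)
BLMZ@4: {T} ∪ {A} = {A,T} (union, +1)
DE@4: {C} ∪ {T} = {C,T} (union, +1)
BDELMZ@4: {A,T} ∩ {C,T} = {T} (intersection, +0)
BDEKLMZ@4: {T} ∪ {A} = {A,T} (union, +1)
LZ@5: {T} ∩ {T} = {T} (intersection, +0)
LMZ@5: {T} ∪ {C} = {C,T} (union, +1)
BLMZ@5: {C} ∩ {C,T} = {C} (intersection, +0)
DE@5: {C} ∪ {G} = {C,G} (union, +1)
BDELMZ@5: {C} ∩ {C,G} = {C} (intersection, +0)
BDEKLMZ@5: {C} ∪ {T} = {C,T} (union, +1)
LZ@6: {A} ∪ {G} = {A,G} (union, +1)
LMZ@6: {A,G} ∪ {C} = {A,C,G} (union, +1)
BLMZ@6: {G} ∩ {A,C,G} = {G} (intersection, +0)
DE@6: {G} ∩ {G} = {G} (intersection, +0)
BDELMZ@6: {G} ∩ {G} = {G} (intersection, +0)
BDEKLMZ@6: {G} ∩ {G} = {G} (intersection, +0)
per-site changes: [4, 4, 3, 3, 4, 3, 2]; total = 23

A,T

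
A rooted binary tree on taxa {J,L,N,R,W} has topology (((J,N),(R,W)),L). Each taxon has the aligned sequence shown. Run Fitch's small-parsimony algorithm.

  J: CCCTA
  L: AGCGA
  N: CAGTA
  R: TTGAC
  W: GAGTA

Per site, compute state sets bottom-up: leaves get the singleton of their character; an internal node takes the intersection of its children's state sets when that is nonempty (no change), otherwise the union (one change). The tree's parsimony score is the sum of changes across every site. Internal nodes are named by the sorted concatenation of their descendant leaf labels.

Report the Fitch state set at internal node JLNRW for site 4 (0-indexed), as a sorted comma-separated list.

A

[col 0] JN: children J:{C}, N:{C} ∩→ {C}; cost 0
[col 0] RW: children R:{T}, W:{G} ∪→ {G,T}; cost 1
[col 0] JNRW: children JN:{C}, RW:{G,T} ∪→ {C,G,T}; cost 1
[col 0] JLNRW: children JNRW:{C,G,T}, L:{A} ∪→ {A,C,G,T}; cost 1
[col 1] JN: children J:{C}, N:{A} ∪→ {A,C}; cost 1
[col 1] RW: children R:{T}, W:{A} ∪→ {A,T}; cost 1
[col 1] JNRW: children JN:{A,C}, RW:{A,T} ∩→ {A}; cost 0
[col 1] JLNRW: children JNRW:{A}, L:{G} ∪→ {A,G}; cost 1
[col 2] JN: children J:{C}, N:{G} ∪→ {C,G}; cost 1
[col 2] RW: children R:{G}, W:{G} ∩→ {G}; cost 0
[col 2] JNRW: children JN:{C,G}, RW:{G} ∩→ {G}; cost 0
[col 2] JLNRW: children JNRW:{G}, L:{C} ∪→ {C,G}; cost 1
[col 3] JN: children J:{T}, N:{T} ∩→ {T}; cost 0
[col 3] RW: children R:{A}, W:{T} ∪→ {A,T}; cost 1
[col 3] JNRW: children JN:{T}, RW:{A,T} ∩→ {T}; cost 0
[col 3] JLNRW: children JNRW:{T}, L:{G} ∪→ {G,T}; cost 1
[col 4] JN: children J:{A}, N:{A} ∩→ {A}; cost 0
[col 4] RW: children R:{C}, W:{A} ∪→ {A,C}; cost 1
[col 4] JNRW: children JN:{A}, RW:{A,C} ∩→ {A}; cost 0
[col 4] JLNRW: children JNRW:{A}, L:{A} ∩→ {A}; cost 0
per-site changes: [3, 3, 2, 2, 1]; total = 11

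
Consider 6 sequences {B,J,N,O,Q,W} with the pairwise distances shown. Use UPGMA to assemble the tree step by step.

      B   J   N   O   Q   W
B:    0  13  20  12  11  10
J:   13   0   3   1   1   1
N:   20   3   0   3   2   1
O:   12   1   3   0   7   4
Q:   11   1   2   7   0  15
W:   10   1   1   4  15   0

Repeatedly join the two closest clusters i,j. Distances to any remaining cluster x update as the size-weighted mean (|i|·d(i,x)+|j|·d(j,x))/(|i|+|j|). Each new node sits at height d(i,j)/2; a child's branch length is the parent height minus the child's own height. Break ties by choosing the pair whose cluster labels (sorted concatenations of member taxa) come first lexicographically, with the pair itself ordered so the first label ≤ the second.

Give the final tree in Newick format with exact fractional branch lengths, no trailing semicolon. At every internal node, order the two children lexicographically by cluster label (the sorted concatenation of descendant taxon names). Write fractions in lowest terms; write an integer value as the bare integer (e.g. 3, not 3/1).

(B:33/5,(((J:1/2,O:1/2):7/8,(N:1/2,W:1/2):7/8):7/4,Q:25/8):139/40)

1. join J+O (d=1) ⇒ JO; edges |J|=1/2, |O|=1/2
  updated: d(B,JO)=25/2, d(JO,N)=3, d(JO,Q)=4, d(JO,W)=5/2
2. join N+W (d=1) ⇒ NW; edges |N|=1/2, |W|=1/2
  updated: d(B,NW)=15, d(JO,NW)=11/4, d(NW,Q)=17/2
3. join JO+NW (d=11/4) ⇒ JNOW; edges |JO|=7/8, |NW|=7/8
  updated: d(B,JNOW)=55/4, d(JNOW,Q)=25/4
4. join JNOW+Q (d=25/4) ⇒ JNOQW; edges |JNOW|=7/4, |Q|=25/8
  updated: d(B,JNOQW)=66/5
5. join B+JNOQW (d=66/5) ⇒ BJNOQW; edges |B|=33/5, |JNOQW|=139/40
final tree: (B:33/5,(((J:1/2,O:1/2):7/8,(N:1/2,W:1/2):7/8):7/4,Q:25/8):139/40)
total length: 187/10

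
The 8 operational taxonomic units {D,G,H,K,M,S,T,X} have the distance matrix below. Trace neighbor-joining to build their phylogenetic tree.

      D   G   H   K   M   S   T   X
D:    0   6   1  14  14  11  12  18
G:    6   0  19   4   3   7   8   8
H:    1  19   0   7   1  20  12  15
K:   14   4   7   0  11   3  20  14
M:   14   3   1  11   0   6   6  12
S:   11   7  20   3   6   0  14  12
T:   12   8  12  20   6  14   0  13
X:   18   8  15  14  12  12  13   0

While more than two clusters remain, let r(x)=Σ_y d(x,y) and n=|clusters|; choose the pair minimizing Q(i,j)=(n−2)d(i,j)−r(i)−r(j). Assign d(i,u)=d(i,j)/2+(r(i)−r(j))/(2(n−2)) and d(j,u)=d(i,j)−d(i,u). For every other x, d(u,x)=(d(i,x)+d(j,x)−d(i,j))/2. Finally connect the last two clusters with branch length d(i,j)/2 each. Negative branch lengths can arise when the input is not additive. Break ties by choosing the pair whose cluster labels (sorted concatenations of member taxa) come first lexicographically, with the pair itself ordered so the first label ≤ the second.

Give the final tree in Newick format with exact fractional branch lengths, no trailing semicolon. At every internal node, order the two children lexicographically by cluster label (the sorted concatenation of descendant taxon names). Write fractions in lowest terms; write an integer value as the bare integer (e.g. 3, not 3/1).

step 1: merge (D,H) at d=1, Q=-145; branch lengths D→7/12, H→5/12; new cluster DH
  updated: d(DH,G)=12, d(DH,K)=10, d(DH,M)=7, d(DH,S)=15, d(DH,T)=23/2, d(DH,X)=16
step 2: merge (K,S) at d=3, Q=-104; branch lengths K→2, S→1; new cluster KS
  updated: d(DH,KS)=11, d(G,KS)=4, d(KS,M)=7, d(KS,T)=31/2, d(KS,X)=23/2
step 3: merge (G,KS) at d=4, Q=-68; branch lengths G→1/4, KS→15/4; new cluster GKS
  updated: d(DH,GKS)=19/2, d(GKS,M)=3, d(GKS,T)=39/4, d(GKS,X)=31/4
step 4: merge (GKS,X) at d=31/4, Q=-111/2; branch lengths GKS→3/4, X→7; new cluster GKSX
  updated: d(DH,GKSX)=71/8, d(GKSX,M)=29/8, d(GKSX,T)=15/2
step 5: merge (DH,M) at d=7, Q=-30; branch lengths DH→99/16, M→13/16; new cluster DHM
  updated: d(DHM,GKSX)=11/4, d(DHM,T)=21/4
step 6: merge (DHM,GKSX) at d=11/4, Q=-31/2; branch lengths DHM→1/4, GKSX→5/2; new cluster DGHKMSX
  updated: d(DGHKMSX,T)=5
step 7: merge (DGHKMSX,T) at d=5; branch lengths DGHKMSX→5/2, T→5/2; new cluster DGHKMSTX
final tree: ((((D:7/12,H:5/12):99/16,M:13/16):1/4,((G:1/4,(K:2,S:1):15/4):3/4,X:7):5/2):5/2,T:5/2)
total length: 61/2

((((D:7/12,H:5/12):99/16,M:13/16):1/4,((G:1/4,(K:2,S:1):15/4):3/4,X:7):5/2):5/2,T:5/2)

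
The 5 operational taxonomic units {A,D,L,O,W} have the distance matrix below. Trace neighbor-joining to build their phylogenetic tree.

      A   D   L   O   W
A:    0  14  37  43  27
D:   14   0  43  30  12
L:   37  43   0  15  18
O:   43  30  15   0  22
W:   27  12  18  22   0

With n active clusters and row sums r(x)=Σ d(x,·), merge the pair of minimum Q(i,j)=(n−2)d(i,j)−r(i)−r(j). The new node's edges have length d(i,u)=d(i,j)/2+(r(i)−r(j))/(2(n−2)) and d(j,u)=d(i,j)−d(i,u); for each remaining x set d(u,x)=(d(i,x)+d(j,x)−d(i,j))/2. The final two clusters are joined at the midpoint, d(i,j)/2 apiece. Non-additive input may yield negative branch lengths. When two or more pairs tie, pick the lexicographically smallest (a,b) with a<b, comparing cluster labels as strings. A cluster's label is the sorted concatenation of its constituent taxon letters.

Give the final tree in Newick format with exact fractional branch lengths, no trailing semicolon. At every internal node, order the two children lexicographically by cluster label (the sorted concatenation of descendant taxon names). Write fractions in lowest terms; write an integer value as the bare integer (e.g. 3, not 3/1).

((((A:32/3,D:10/3):95/8,W:5/8):95/8,L:59/8):61/16,O:61/16)

step 1: merge (A,D) at d=14, Q=-178; branch lengths A→32/3, D→10/3; new cluster AD
  updated: d(AD,L)=33, d(AD,O)=59/2, d(AD,W)=25/2
step 2: merge (AD,W) at d=25/2, Q=-205/2; branch lengths AD→95/8, W→5/8; new cluster ADW
  updated: d(ADW,L)=77/4, d(ADW,O)=39/2
step 3: merge (ADW,L) at d=77/4, Q=-215/4; branch lengths ADW→95/8, L→59/8; new cluster ADLW
  updated: d(ADLW,O)=61/8
step 4: merge (ADLW,O) at d=61/8; branch lengths ADLW→61/16, O→61/16; new cluster ADLOW
final tree: ((((A:32/3,D:10/3):95/8,W:5/8):95/8,L:59/8):61/16,O:61/16)
total length: 427/8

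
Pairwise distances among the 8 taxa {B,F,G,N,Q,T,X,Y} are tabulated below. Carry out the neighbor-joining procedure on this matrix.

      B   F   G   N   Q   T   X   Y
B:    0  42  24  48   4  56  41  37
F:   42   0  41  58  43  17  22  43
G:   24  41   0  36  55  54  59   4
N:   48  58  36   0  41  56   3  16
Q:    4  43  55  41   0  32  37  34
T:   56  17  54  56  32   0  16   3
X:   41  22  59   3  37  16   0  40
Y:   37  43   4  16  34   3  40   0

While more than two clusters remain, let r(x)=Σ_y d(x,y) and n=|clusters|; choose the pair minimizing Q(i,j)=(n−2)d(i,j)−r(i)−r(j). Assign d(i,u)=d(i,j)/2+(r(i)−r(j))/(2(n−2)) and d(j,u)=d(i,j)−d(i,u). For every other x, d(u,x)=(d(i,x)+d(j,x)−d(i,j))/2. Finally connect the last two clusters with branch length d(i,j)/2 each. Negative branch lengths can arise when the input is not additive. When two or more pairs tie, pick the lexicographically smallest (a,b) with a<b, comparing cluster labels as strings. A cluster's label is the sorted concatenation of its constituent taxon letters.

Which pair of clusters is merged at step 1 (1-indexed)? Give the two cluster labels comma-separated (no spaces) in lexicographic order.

B,Q

iteration 1: select B,Q (d=4, Q=-474); attach at lengths (5/2, 3/2); label the merged cluster BQ
  updated: d(BQ,F)=81/2, d(BQ,G)=75/2, d(BQ,N)=85/2, d(BQ,T)=42, d(BQ,X)=37, d(BQ,Y)=67/2
iteration 2: select N,X (d=3, Q=-747/2); attach at lengths (99/20, -39/20); label the merged cluster NX
  updated: d(BQ,NX)=153/4, d(F,NX)=77/2, d(G,NX)=46, d(NX,T)=69/2, d(NX,Y)=53/2
iteration 3: select G,Y (d=4, Q=-553/2); attach at lengths (177/16, -113/16); label the merged cluster GY
  updated: d(BQ,GY)=67/2, d(F,GY)=40, d(GY,NX)=137/4, d(GY,T)=53/2
iteration 4: select F,T (d=17, Q=-205); attach at lengths (67/6, 35/6); label the merged cluster FT
  updated: d(BQ,FT)=131/4, d(FT,GY)=99/4, d(FT,NX)=28
iteration 5: select BQ,GY (d=67/2, Q=-130); attach at lengths (79/4, 55/4); label the merged cluster BGQY
  updated: d(BGQY,FT)=12, d(BGQY,NX)=39/2
iteration 6: select BGQY,FT (d=12, Q=-119/2); attach at lengths (7/4, 41/4); label the merged cluster BFGQTY
  updated: d(BFGQTY,NX)=71/4
iteration 7: select BFGQTY,NX (d=71/4); attach at lengths (71/8, 71/8); label the merged cluster BFGNQTXY
final tree: ((((B:5/2,Q:3/2):79/4,(G:177/16,Y:-113/16):55/4):7/4,(F:67/6,T:35/6):41/4):71/8,(N:99/20,X:-39/20):71/8)
total length: 365/4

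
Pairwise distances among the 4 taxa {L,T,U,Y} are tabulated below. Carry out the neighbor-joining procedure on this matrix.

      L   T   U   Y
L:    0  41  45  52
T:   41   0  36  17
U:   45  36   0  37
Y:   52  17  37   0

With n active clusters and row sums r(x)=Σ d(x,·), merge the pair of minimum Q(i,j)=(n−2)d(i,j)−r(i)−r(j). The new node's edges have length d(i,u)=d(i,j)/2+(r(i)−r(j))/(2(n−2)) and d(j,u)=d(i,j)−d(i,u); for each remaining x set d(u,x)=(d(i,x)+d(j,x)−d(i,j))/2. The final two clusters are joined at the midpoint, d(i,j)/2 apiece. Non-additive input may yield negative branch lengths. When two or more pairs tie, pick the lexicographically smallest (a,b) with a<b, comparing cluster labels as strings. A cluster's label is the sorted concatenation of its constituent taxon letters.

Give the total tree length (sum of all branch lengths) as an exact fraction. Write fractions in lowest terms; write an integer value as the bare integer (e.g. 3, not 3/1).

145/2

step 1: merge (L,U) at d=45, Q=-166; branch lengths L→55/2, U→35/2; new cluster LU
  updated: d(LU,T)=16, d(LU,Y)=22
step 2: merge (LU,T) at d=16, Q=-55; branch lengths LU→21/2, T→11/2; new cluster LTU
  updated: d(LTU,Y)=23/2
step 3: merge (LTU,Y) at d=23/2; branch lengths LTU→23/4, Y→23/4; new cluster LTUY
final tree: (((L:55/2,U:35/2):21/2,T:11/2):23/4,Y:23/4)
total length: 145/2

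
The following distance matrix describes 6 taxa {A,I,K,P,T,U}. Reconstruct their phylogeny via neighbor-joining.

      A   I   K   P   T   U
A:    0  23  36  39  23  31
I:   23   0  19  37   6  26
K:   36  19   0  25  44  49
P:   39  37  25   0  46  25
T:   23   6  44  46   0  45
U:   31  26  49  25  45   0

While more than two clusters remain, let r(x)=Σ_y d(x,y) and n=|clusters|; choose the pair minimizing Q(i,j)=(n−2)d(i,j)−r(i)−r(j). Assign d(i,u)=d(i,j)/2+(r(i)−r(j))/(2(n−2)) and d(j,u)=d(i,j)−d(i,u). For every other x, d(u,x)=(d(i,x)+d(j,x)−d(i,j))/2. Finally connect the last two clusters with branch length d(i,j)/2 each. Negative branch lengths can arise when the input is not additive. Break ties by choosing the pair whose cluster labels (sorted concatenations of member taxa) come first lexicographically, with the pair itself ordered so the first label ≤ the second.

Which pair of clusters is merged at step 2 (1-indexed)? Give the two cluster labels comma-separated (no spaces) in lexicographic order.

K,P

1. join I+T (d=6, Q=-251) ⇒ IT; edges |I|=-29/8, |T|=77/8
  updated: d(A,IT)=20, d(IT,K)=57/2, d(IT,P)=77/2, d(IT,U)=65/2
2. join K+P (d=25, Q=-191) ⇒ KP; edges |K|=43/3, |P|=32/3
  updated: d(A,KP)=25, d(IT,KP)=21, d(KP,U)=49/2
3. join A+IT (d=20, Q=-219/2) ⇒ AIT; edges |A|=85/8, |IT|=75/8
  updated: d(AIT,KP)=13, d(AIT,U)=87/4
4. join AIT+KP (d=13, Q=-237/4) ⇒ AIKPT; edges |AIT|=41/8, |KP|=63/8
  updated: d(AIKPT,U)=133/8
5. join AIKPT+U (d=133/8) ⇒ AIKPTU; edges |AIKPT|=133/16, |U|=133/16
final tree: (((A:85/8,(I:-29/8,T:77/8):75/8):41/8,(K:43/3,P:32/3):63/8):133/16,U:133/16)
total length: 645/8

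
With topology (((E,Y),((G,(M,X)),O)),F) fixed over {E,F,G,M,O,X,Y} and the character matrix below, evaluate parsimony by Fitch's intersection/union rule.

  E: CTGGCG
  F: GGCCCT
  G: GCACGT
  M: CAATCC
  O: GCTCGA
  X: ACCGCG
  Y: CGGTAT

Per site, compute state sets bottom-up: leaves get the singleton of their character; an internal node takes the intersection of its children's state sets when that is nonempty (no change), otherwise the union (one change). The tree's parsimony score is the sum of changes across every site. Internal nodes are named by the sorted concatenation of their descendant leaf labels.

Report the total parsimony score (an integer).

21

site 0, node EY: E={C} ∩ Y={C} → {C} (+0)
site 0, node MX: M={C} ∪ X={A} → {A,C} (+1)
site 0, node GMX: G={G} ∪ MX={A,C} → {A,C,G} (+1)
site 0, node GMOX: GMX={A,C,G} ∩ O={G} → {G} (+0)
site 0, node EGMOXY: EY={C} ∪ GMOX={G} → {C,G} (+1)
site 0, node EFGMOXY: EGMOXY={C,G} ∩ F={G} → {G} (+0)
site 1, node EY: E={T} ∪ Y={G} → {G,T} (+1)
site 1, node MX: M={A} ∪ X={C} → {A,C} (+1)
site 1, node GMX: G={C} ∩ MX={A,C} → {C} (+0)
site 1, node GMOX: GMX={C} ∩ O={C} → {C} (+0)
site 1, node EGMOXY: EY={G,T} ∪ GMOX={C} → {C,G,T} (+1)
site 1, node EFGMOXY: EGMOXY={C,G,T} ∩ F={G} → {G} (+0)
site 2, node EY: E={G} ∩ Y={G} → {G} (+0)
site 2, node MX: M={A} ∪ X={C} → {A,C} (+1)
site 2, node GMX: G={A} ∩ MX={A,C} → {A} (+0)
site 2, node GMOX: GMX={A} ∪ O={T} → {A,T} (+1)
site 2, node EGMOXY: EY={G} ∪ GMOX={A,T} → {A,G,T} (+1)
site 2, node EFGMOXY: EGMOXY={A,G,T} ∪ F={C} → {A,C,G,T} (+1)
site 3, node EY: E={G} ∪ Y={T} → {G,T} (+1)
site 3, node MX: M={T} ∪ X={G} → {G,T} (+1)
site 3, node GMX: G={C} ∪ MX={G,T} → {C,G,T} (+1)
site 3, node GMOX: GMX={C,G,T} ∩ O={C} → {C} (+0)
site 3, node EGMOXY: EY={G,T} ∪ GMOX={C} → {C,G,T} (+1)
site 3, node EFGMOXY: EGMOXY={C,G,T} ∩ F={C} → {C} (+0)
site 4, node EY: E={C} ∪ Y={A} → {A,C} (+1)
site 4, node MX: M={C} ∩ X={C} → {C} (+0)
site 4, node GMX: G={G} ∪ MX={C} → {C,G} (+1)
site 4, node GMOX: GMX={C,G} ∩ O={G} → {G} (+0)
site 4, node EGMOXY: EY={A,C} ∪ GMOX={G} → {A,C,G} (+1)
site 4, node EFGMOXY: EGMOXY={A,C,G} ∩ F={C} → {C} (+0)
site 5, node EY: E={G} ∪ Y={T} → {G,T} (+1)
site 5, node MX: M={C} ∪ X={G} → {C,G} (+1)
site 5, node GMX: G={T} ∪ MX={C,G} → {C,G,T} (+1)
site 5, node GMOX: GMX={C,G,T} ∪ O={A} → {A,C,G,T} (+1)
site 5, node EGMOXY: EY={G,T} ∩ GMOX={A,C,G,T} → {G,T} (+0)
site 5, node EFGMOXY: EGMOXY={G,T} ∩ F={T} → {T} (+0)
per-site changes: [3, 3, 4, 4, 3, 4]; total = 21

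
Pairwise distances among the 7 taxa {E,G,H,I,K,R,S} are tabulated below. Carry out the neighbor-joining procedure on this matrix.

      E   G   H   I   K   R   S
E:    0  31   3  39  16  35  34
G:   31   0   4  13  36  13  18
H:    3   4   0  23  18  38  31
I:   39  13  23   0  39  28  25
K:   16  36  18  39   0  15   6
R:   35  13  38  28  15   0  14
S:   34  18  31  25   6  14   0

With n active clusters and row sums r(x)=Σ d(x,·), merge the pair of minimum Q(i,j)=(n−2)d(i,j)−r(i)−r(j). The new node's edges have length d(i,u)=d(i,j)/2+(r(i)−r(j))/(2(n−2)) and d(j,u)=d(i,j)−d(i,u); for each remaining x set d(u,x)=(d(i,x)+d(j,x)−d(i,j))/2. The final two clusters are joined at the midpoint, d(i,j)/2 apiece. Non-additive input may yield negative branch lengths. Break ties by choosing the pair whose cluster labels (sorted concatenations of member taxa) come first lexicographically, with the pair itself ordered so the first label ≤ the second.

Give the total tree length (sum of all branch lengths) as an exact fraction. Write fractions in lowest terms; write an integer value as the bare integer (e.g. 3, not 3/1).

931/16

1. join E+H (d=3, Q=-260) ⇒ EH; edges |E|=28/5, |H|=-13/5
  updated: d(EH,G)=16, d(EH,I)=59/2, d(EH,K)=31/2, d(EH,R)=35, d(EH,S)=31
2. join K+S (d=6, Q=-363/2) ⇒ KS; edges |K|=83/16, |S|=13/16
  updated: d(EH,KS)=81/4, d(G,KS)=24, d(I,KS)=29, d(KS,R)=23/2
3. join KS+R (d=23/2, Q=-551/4) ⇒ KRS; edges |KS|=127/24, |R|=149/24
  updated: d(EH,KRS)=175/8, d(G,KRS)=51/4, d(I,KRS)=91/4
4. join EH+KRS (d=175/8, Q=-81) ⇒ EHKRS; edges |EH|=215/16, |KRS|=135/16
  updated: d(EHKRS,G)=55/16, d(EHKRS,I)=243/16
5. join EHKRS+G (d=55/16, Q=-253/8) ⇒ EGHKRS; edges |EHKRS|=45/16, |G|=5/8
  updated: d(EGHKRS,I)=99/8
6. join EGHKRS+I (d=99/8) ⇒ EGHIKRS; edges |EGHKRS|=99/16, |I|=99/16
final tree: ((((E:28/5,H:-13/5):215/16,((K:83/16,S:13/16):127/24,R:149/24):135/16):45/16,G:5/8):99/16,I:99/16)
total length: 931/16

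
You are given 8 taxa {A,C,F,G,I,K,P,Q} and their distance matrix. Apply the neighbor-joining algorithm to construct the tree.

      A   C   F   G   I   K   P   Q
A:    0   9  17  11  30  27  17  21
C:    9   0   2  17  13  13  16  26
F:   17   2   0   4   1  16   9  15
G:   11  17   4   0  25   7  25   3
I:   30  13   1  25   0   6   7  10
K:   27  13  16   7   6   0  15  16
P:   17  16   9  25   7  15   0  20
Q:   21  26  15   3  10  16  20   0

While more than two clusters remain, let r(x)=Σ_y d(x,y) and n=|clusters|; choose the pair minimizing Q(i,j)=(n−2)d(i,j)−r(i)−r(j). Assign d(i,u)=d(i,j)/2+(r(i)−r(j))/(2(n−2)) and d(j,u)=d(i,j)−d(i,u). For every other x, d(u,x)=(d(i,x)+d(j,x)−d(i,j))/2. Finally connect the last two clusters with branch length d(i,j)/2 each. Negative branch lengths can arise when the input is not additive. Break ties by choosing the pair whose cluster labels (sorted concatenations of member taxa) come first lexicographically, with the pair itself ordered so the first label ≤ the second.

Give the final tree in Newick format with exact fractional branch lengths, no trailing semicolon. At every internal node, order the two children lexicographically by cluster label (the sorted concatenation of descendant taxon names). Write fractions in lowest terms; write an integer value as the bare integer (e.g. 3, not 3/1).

iteration 1: select G,Q (d=3, Q=-185); attach at lengths (-1/12, 37/12); label the merged cluster GQ
  updated: d(A,GQ)=29/2, d(C,GQ)=20, d(F,GQ)=8, d(GQ,I)=16, d(GQ,K)=10, d(GQ,P)=21
iteration 2: select A,C (d=9, Q=-285/2); attach at lengths (173/20, 7/20); label the merged cluster AC
  updated: d(AC,F)=5, d(AC,GQ)=51/4, d(AC,I)=17, d(AC,K)=31/2, d(AC,P)=12
iteration 3: select GQ,K (d=10, Q=-361/4); attach at lengths (181/32, 139/32); label the merged cluster GKQ
  updated: d(AC,GKQ)=73/8, d(F,GKQ)=7, d(GKQ,I)=6, d(GKQ,P)=13
iteration 4: select I,P (d=7, Q=-51); attach at lengths (11/6, 31/6); label the merged cluster IP
  updated: d(AC,IP)=11, d(F,IP)=3/2, d(GKQ,IP)=6
iteration 5: select AC,GKQ (d=73/8, Q=-29); attach at lengths (85/16, 61/16); label the merged cluster ACGKQ
  updated: d(ACGKQ,F)=23/16, d(ACGKQ,IP)=63/16
iteration 6: select ACGKQ,F (d=23/16, Q=-55/8); attach at lengths (31/16, -1/2); label the merged cluster ACFGKQ
  updated: d(ACFGKQ,IP)=2
iteration 7: select ACFGKQ,IP (d=2); attach at lengths (1, 1); label the merged cluster ACFGIKPQ
final tree: ((((A:173/20,C:7/20):85/16,((G:-1/12,Q:37/12):181/32,K:139/32):61/16):31/16,F:-1/2):1,(I:11/6,P:31/6):1)
total length: 665/16

((((A:173/20,C:7/20):85/16,((G:-1/12,Q:37/12):181/32,K:139/32):61/16):31/16,F:-1/2):1,(I:11/6,P:31/6):1)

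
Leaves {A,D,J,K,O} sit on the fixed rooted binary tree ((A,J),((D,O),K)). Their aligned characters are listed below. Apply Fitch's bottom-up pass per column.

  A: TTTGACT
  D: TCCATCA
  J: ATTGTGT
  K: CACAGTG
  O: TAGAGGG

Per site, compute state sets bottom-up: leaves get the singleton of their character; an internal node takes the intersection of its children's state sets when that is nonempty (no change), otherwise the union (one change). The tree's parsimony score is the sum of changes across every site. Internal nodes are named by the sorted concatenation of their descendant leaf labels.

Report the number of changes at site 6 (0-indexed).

[col 0] AJ: children A:{T}, J:{A} ∪→ {A,T}; cost 1
[col 0] DO: children D:{T}, O:{T} ∩→ {T}; cost 0
[col 0] DKO: children DO:{T}, K:{C} ∪→ {C,T}; cost 1
[col 0] ADJKO: children AJ:{A,T}, DKO:{C,T} ∩→ {T}; cost 0
[col 1] AJ: children A:{T}, J:{T} ∩→ {T}; cost 0
[col 1] DO: children D:{C}, O:{A} ∪→ {A,C}; cost 1
[col 1] DKO: children DO:{A,C}, K:{A} ∩→ {A}; cost 0
[col 1] ADJKO: children AJ:{T}, DKO:{A} ∪→ {A,T}; cost 1
[col 2] AJ: children A:{T}, J:{T} ∩→ {T}; cost 0
[col 2] DO: children D:{C}, O:{G} ∪→ {C,G}; cost 1
[col 2] DKO: children DO:{C,G}, K:{C} ∩→ {C}; cost 0
[col 2] ADJKO: children AJ:{T}, DKO:{C} ∪→ {C,T}; cost 1
[col 3] AJ: children A:{G}, J:{G} ∩→ {G}; cost 0
[col 3] DO: children D:{A}, O:{A} ∩→ {A}; cost 0
[col 3] DKO: children DO:{A}, K:{A} ∩→ {A}; cost 0
[col 3] ADJKO: children AJ:{G}, DKO:{A} ∪→ {A,G}; cost 1
[col 4] AJ: children A:{A}, J:{T} ∪→ {A,T}; cost 1
[col 4] DO: children D:{T}, O:{G} ∪→ {G,T}; cost 1
[col 4] DKO: children DO:{G,T}, K:{G} ∩→ {G}; cost 0
[col 4] ADJKO: children AJ:{A,T}, DKO:{G} ∪→ {A,G,T}; cost 1
[col 5] AJ: children A:{C}, J:{G} ∪→ {C,G}; cost 1
[col 5] DO: children D:{C}, O:{G} ∪→ {C,G}; cost 1
[col 5] DKO: children DO:{C,G}, K:{T} ∪→ {C,G,T}; cost 1
[col 5] ADJKO: children AJ:{C,G}, DKO:{C,G,T} ∩→ {C,G}; cost 0
[col 6] AJ: children A:{T}, J:{T} ∩→ {T}; cost 0
[col 6] DO: children D:{A}, O:{G} ∪→ {A,G}; cost 1
[col 6] DKO: children DO:{A,G}, K:{G} ∩→ {G}; cost 0
[col 6] ADJKO: children AJ:{T}, DKO:{G} ∪→ {G,T}; cost 1
per-site changes: [2, 2, 2, 1, 3, 3, 2]; total = 15

2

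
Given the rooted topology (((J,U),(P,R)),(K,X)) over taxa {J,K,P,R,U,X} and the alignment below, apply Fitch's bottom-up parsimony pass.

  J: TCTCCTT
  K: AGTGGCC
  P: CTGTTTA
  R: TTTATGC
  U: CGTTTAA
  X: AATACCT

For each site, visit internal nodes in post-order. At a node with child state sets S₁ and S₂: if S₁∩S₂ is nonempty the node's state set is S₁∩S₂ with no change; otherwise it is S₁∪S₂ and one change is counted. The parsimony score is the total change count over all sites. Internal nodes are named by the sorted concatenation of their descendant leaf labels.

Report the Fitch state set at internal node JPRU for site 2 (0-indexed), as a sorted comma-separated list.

site 0, node JU: J={T} ∪ U={C} → {C,T} (+1)
site 0, node PR: P={C} ∪ R={T} → {C,T} (+1)
site 0, node JPRU: JU={C,T} ∩ PR={C,T} → {C,T} (+0)
site 0, node KX: K={A} ∩ X={A} → {A} (+0)
site 0, node JKPRUX: JPRU={C,T} ∪ KX={A} → {A,C,T} (+1)
site 1, node JU: J={C} ∪ U={G} → {C,G} (+1)
site 1, node PR: P={T} ∩ R={T} → {T} (+0)
site 1, node JPRU: JU={C,G} ∪ PR={T} → {C,G,T} (+1)
site 1, node KX: K={G} ∪ X={A} → {A,G} (+1)
site 1, node JKPRUX: JPRU={C,G,T} ∩ KX={A,G} → {G} (+0)
site 2, node JU: J={T} ∩ U={T} → {T} (+0)
site 2, node PR: P={G} ∪ R={T} → {G,T} (+1)
site 2, node JPRU: JU={T} ∩ PR={G,T} → {T} (+0)
site 2, node KX: K={T} ∩ X={T} → {T} (+0)
site 2, node JKPRUX: JPRU={T} ∩ KX={T} → {T} (+0)
site 3, node JU: J={C} ∪ U={T} → {C,T} (+1)
site 3, node PR: P={T} ∪ R={A} → {A,T} (+1)
site 3, node JPRU: JU={C,T} ∩ PR={A,T} → {T} (+0)
site 3, node KX: K={G} ∪ X={A} → {A,G} (+1)
site 3, node JKPRUX: JPRU={T} ∪ KX={A,G} → {A,G,T} (+1)
site 4, node JU: J={C} ∪ U={T} → {C,T} (+1)
site 4, node PR: P={T} ∩ R={T} → {T} (+0)
site 4, node JPRU: JU={C,T} ∩ PR={T} → {T} (+0)
site 4, node KX: K={G} ∪ X={C} → {C,G} (+1)
site 4, node JKPRUX: JPRU={T} ∪ KX={C,G} → {C,G,T} (+1)
site 5, node JU: J={T} ∪ U={A} → {A,T} (+1)
site 5, node PR: P={T} ∪ R={G} → {G,T} (+1)
site 5, node JPRU: JU={A,T} ∩ PR={G,T} → {T} (+0)
site 5, node KX: K={C} ∩ X={C} → {C} (+0)
site 5, node JKPRUX: JPRU={T} ∪ KX={C} → {C,T} (+1)
site 6, node JU: J={T} ∪ U={A} → {A,T} (+1)
site 6, node PR: P={A} ∪ R={C} → {A,C} (+1)
site 6, node JPRU: JU={A,T} ∩ PR={A,C} → {A} (+0)
site 6, node KX: K={C} ∪ X={T} → {C,T} (+1)
site 6, node JKPRUX: JPRU={A} ∪ KX={C,T} → {A,C,T} (+1)
per-site changes: [3, 3, 1, 4, 3, 3, 4]; total = 21

T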